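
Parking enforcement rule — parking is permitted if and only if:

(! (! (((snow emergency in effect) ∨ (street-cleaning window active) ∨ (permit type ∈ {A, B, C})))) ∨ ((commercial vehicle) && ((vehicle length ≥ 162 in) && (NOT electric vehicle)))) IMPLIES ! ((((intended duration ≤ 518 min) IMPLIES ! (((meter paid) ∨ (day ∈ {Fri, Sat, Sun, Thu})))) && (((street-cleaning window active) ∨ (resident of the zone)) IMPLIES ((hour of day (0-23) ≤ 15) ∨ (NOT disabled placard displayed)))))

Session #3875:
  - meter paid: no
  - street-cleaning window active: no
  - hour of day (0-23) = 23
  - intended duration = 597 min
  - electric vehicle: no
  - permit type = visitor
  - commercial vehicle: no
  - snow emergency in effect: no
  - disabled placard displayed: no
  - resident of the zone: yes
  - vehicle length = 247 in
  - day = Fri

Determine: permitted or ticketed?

Atomic conditions:
  snow emergency in effect: no → false
  street-cleaning window active: no → false
  permit type ∈ {A, B, C}: visitor is not in the set → false
  commercial vehicle: no → false
  vehicle length ≥ 162 in: 247 ≥ 162 is true
  NOT electric vehicle: no → true
  intended duration ≤ 518 min: 597 ≤ 518 is false
  meter paid: no → false
  day ∈ {Fri, Sat, Sun, Thu}: Fri is in the set → true
  resident of the zone: yes → true
  hour of day (0-23) ≤ 15: 23 ≤ 15 is false
  NOT disabled placard displayed: no → true
Combine:
[1.1.1.1] false OR false OR false = false
[1.1.1] NOT false = true
[1.1] NOT true = false
[1.2.2] true AND true = true
[1.2] false AND true = false
[1] false OR false = false
[2.1.1.2.1] false OR true = true
[2.1.1.2] NOT true = false
[2.1.1] false → false (antecedent false ⇒ implication holds) = true
[2.1.2.1] false OR true = true
[2.1.2.2] false OR true = true
[2.1.2] true → true = true
[2.1] true AND true = true
[2] NOT true = false
[root] false → false (antecedent false ⇒ implication holds) = true
Overall: true → permitted

Permitted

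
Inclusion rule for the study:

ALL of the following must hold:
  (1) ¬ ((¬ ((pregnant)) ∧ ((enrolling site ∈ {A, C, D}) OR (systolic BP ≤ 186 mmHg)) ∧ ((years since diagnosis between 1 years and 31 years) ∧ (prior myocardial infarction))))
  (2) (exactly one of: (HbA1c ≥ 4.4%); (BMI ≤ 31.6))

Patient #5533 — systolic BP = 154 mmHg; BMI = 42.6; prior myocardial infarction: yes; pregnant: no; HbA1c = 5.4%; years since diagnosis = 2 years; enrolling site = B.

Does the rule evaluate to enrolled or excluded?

Excluded

Atomic conditions:
  pregnant: no → false
  enrolling site ∈ {A, C, D}: B is not in the set → false
  systolic BP ≤ 186 mmHg: 154 ≤ 186 is true
  years since diagnosis between 1 years and 31 years: 2 in [1, 31] is true
  prior myocardial infarction: yes → true
  HbA1c ≥ 4.4%: 5.4 ≥ 4.4 is true
  BMI ≤ 31.6: 42.6 ≤ 31.6 is false
Combine:
[1.1.1] NOT false = true
[1.1.2] false OR true = true
[1.1.3] true AND true = true
[1.1] true AND true AND true = true
[1] NOT true = false
[2] exactly-one(true, false) = true
[root] false AND true = false
Overall: false → excluded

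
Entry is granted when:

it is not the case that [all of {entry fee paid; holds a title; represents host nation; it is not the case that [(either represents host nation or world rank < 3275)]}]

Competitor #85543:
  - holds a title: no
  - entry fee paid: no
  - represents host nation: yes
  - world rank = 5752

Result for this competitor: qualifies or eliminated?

Qualifies

Atomic conditions:
  entry fee paid: no → false
  holds a title: no → false
  represents host nation: yes → true
  world rank < 3275: 5752 < 3275 is false
Combine:
[1.4.1] true OR false = true
[1.4] NOT true = false
[1] false AND false AND true AND false = false
[root] NOT false = true
Overall: true → qualifies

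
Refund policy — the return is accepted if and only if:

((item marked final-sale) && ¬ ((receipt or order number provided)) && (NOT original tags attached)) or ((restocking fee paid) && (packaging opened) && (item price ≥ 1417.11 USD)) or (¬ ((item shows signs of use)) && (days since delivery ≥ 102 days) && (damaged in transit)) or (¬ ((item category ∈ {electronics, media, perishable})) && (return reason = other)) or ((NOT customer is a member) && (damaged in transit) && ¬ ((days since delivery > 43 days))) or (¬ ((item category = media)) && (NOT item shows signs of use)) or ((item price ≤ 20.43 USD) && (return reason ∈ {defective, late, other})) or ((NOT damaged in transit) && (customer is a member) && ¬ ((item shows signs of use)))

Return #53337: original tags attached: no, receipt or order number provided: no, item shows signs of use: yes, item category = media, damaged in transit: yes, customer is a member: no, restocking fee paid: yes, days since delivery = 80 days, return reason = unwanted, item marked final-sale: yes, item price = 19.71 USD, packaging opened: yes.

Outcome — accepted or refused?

Accepted

Atomic conditions:
  item marked final-sale: yes → true
  receipt or order number provided: no → false
  NOT original tags attached: no → true
  restocking fee paid: yes → true
  packaging opened: yes → true
  item price ≥ 1417.11 USD: 19.71 ≥ 1417.11 is false
  item shows signs of use: yes → true
  days since delivery ≥ 102 days: 80 ≥ 102 is false
  damaged in transit: yes → true
  item category ∈ {electronics, media, perishable}: media is in the set → true
  return reason = other: unwanted == other is false
  NOT customer is a member: no → true
  days since delivery > 43 days: 80 > 43 is true
  item category = media: media == media is true
  NOT item shows signs of use: yes → false
  item price ≤ 20.43 USD: 19.71 ≤ 20.43 is true
  return reason ∈ {defective, late, other}: unwanted is not in the set → false
  NOT damaged in transit: yes → false
  customer is a member: no → false
Combine:
[1.2] NOT false = true
[1] true AND true AND true = true
[2] true AND true AND false = false
[3.1] NOT true = false
[3] false AND false AND true = false
[4.1] NOT true = false
[4] false AND false = false
[5.3] NOT true = false
[5] true AND true AND false = false
[6.1] NOT true = false
[6] false AND false = false
[7] true AND false = false
[8.3] NOT true = false
[8] false AND false AND false = false
[root] true OR false OR false OR false OR false OR false OR false OR false = true
Overall: true → accepted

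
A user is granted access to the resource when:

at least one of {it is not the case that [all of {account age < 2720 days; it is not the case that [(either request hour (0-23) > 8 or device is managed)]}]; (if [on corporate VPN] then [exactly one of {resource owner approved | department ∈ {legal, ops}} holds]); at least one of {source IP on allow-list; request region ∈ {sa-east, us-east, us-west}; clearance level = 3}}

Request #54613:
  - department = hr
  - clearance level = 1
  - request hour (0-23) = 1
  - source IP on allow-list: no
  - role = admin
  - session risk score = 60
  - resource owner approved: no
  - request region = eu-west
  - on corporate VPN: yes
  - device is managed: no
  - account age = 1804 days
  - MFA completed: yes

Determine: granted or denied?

Atomic conditions:
  account age < 2720 days: 1804 < 2720 is true
  request hour (0-23) > 8: 1 > 8 is false
  device is managed: no → false
  on corporate VPN: yes → true
  resource owner approved: no → false
  department ∈ {legal, ops}: hr is not in the set → false
  source IP on allow-list: no → false
  request region ∈ {sa-east, us-east, us-west}: eu-west is not in the set → false
  clearance level = 3: 1 == 3 is false
Combine:
[1.1.2.1] false OR false = false
[1.1.2] NOT false = true
[1.1] true AND true = true
[1] NOT true = false
[2.2] exactly-one(false, false) = false
[2] true → false = false
[3] false OR false OR false = false
[root] false OR false OR false = false
Overall: false → denied

Denied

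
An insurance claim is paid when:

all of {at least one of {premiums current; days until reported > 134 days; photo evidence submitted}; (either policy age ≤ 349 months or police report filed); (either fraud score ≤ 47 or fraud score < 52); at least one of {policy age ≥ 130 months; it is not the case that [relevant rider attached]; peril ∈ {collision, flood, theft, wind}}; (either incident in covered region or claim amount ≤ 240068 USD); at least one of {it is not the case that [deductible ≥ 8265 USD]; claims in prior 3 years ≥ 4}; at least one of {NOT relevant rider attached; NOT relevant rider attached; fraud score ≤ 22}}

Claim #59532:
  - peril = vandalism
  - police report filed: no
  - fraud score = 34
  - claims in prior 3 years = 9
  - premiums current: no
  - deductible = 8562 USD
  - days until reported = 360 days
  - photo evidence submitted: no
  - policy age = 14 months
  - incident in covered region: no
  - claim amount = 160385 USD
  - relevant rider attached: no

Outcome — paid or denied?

Paid

Atomic conditions:
  premiums current: no → false
  days until reported > 134 days: 360 > 134 is true
  photo evidence submitted: no → false
  policy age ≤ 349 months: 14 ≤ 349 is true
  police report filed: no → false
  fraud score ≤ 47: 34 ≤ 47 is true
  fraud score < 52: 34 < 52 is true
  policy age ≥ 130 months: 14 ≥ 130 is false
  relevant rider attached: no → false
  peril ∈ {collision, flood, theft, wind}: vandalism is not in the set → false
  incident in covered region: no → false
  claim amount ≤ 240068 USD: 160385 ≤ 240068 is true
  deductible ≥ 8265 USD: 8562 ≥ 8265 is true
  claims in prior 3 years ≥ 4: 9 ≥ 4 is true
  NOT relevant rider attached: no → true
  fraud score ≤ 22: 34 ≤ 22 is false
Combine:
[1] false OR true OR false = true
[2] true OR false = true
[3] true OR true = true
[4.2] NOT false = true
[4] false OR true OR false = true
[5] false OR true = true
[6.1] NOT true = false
[6] false OR true = true
[7] true OR true OR false = true
[root] true AND true AND true AND true AND true AND true AND true = true
Overall: true → paid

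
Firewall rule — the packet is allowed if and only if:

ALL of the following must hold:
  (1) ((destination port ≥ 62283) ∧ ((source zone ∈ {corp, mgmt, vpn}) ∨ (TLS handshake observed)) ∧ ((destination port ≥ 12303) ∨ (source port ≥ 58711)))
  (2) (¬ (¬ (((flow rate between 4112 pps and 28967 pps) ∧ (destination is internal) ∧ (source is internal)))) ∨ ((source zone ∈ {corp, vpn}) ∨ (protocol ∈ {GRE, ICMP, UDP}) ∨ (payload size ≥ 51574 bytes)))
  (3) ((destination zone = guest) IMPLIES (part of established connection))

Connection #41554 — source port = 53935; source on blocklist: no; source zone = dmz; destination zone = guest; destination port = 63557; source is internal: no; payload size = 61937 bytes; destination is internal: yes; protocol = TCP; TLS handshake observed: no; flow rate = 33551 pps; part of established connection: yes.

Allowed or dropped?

Atomic conditions:
  destination port ≥ 62283: 63557 ≥ 62283 is true
  source zone ∈ {corp, mgmt, vpn}: dmz is not in the set → false
  TLS handshake observed: no → false
  destination port ≥ 12303: 63557 ≥ 12303 is true
  source port ≥ 58711: 53935 ≥ 58711 is false
  flow rate between 4112 pps and 28967 pps: 33551 in [4112, 28967] is false
  destination is internal: yes → true
  source is internal: no → false
  source zone ∈ {corp, vpn}: dmz is not in the set → false
  protocol ∈ {GRE, ICMP, UDP}: TCP is not in the set → false
  payload size ≥ 51574 bytes: 61937 ≥ 51574 is true
  destination zone = guest: guest == guest is true
  part of established connection: yes → true
Combine:
[1.2] false OR false = false
[1.3] true OR false = true
[1] true AND false AND true = false
[2.1.1.1] false AND true AND false = false
[2.1.1] NOT false = true
[2.1] NOT true = false
[2.2] false OR false OR true = true
[2] false OR true = true
[3] true → true = true
[root] false AND true AND true = false
Overall: false → dropped

Dropped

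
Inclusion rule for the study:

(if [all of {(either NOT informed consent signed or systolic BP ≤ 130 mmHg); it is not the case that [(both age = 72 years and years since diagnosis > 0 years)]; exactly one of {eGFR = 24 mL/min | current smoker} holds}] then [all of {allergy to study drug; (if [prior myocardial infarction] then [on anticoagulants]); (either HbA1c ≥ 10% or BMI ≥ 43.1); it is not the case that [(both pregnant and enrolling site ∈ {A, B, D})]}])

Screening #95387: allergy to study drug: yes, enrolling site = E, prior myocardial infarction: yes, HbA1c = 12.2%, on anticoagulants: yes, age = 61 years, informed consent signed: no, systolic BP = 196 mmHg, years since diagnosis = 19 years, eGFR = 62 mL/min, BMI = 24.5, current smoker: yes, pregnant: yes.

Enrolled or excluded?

Atomic conditions:
  NOT informed consent signed: no → true
  systolic BP ≤ 130 mmHg: 196 ≤ 130 is false
  age = 72 years: 61 == 72 is false
  years since diagnosis > 0 years: 19 > 0 is true
  eGFR = 24 mL/min: 62 == 24 is false
  current smoker: yes → true
  allergy to study drug: yes → true
  prior myocardial infarction: yes → true
  on anticoagulants: yes → true
  HbA1c ≥ 10%: 12.2 ≥ 10 is true
  BMI ≥ 43.1: 24.5 ≥ 43.1 is false
  pregnant: yes → true
  enrolling site ∈ {A, B, D}: E is not in the set → false
Combine:
[1.1] true OR false = true
[1.2.1] false AND true = false
[1.2] NOT false = true
[1.3] exactly-one(false, true) = true
[1] true AND true AND true = true
[2.2] true → true = true
[2.3] true OR false = true
[2.4.1] true AND false = false
[2.4] NOT false = true
[2] true AND true AND true AND true = true
[root] true → true = true
Overall: true → enrolled

Enrolled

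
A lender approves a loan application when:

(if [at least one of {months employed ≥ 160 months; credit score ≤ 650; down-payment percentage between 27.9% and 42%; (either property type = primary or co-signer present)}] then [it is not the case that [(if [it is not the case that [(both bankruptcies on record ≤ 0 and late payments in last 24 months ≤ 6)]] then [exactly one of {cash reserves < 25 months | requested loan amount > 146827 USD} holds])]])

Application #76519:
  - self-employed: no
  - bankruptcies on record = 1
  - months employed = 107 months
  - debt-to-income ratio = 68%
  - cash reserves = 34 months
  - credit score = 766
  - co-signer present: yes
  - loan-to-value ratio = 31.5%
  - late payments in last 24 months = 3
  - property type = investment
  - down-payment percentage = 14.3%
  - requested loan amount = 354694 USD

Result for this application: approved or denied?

Denied

Atomic conditions:
  months employed ≥ 160 months: 107 ≥ 160 is false
  credit score ≤ 650: 766 ≤ 650 is false
  down-payment percentage between 27.9% and 42%: 14.3 in [27.9, 42] is false
  property type = primary: investment == primary is false
  co-signer present: yes → true
  bankruptcies on record ≤ 0: 1 ≤ 0 is false
  late payments in last 24 months ≤ 6: 3 ≤ 6 is true
  cash reserves < 25 months: 34 < 25 is false
  requested loan amount > 146827 USD: 354694 > 146827 is true
Combine:
[1.4] false OR true = true
[1] false OR false OR false OR true = true
[2.1.1.1] false AND true = false
[2.1.1] NOT false = true
[2.1.2] exactly-one(false, true) = true
[2.1] true → true = true
[2] NOT true = false
[root] true → false = false
Overall: false → denied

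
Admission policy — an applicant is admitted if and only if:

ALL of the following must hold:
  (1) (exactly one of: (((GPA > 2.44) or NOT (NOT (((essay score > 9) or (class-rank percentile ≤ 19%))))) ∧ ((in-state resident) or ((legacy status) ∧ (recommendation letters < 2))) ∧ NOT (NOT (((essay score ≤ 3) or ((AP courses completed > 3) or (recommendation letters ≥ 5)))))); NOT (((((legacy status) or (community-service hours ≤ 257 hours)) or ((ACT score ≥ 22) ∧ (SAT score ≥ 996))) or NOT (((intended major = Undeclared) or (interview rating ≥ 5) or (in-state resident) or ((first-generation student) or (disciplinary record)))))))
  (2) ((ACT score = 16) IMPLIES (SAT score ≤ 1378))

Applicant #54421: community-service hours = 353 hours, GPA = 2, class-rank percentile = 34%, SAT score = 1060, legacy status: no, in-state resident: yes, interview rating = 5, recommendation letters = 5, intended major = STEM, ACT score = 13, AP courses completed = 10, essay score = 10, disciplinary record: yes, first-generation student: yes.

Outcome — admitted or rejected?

Atomic conditions:
  GPA > 2.44: 2 > 2.44 is false
  essay score > 9: 10 > 9 is true
  class-rank percentile ≤ 19%: 34 ≤ 19 is false
  in-state resident: yes → true
  legacy status: no → false
  recommendation letters < 2: 5 < 2 is false
  essay score ≤ 3: 10 ≤ 3 is false
  AP courses completed > 3: 10 > 3 is true
  recommendation letters ≥ 5: 5 ≥ 5 is true
  community-service hours ≤ 257 hours: 353 ≤ 257 is false
  ACT score ≥ 22: 13 ≥ 22 is false
  SAT score ≥ 996: 1060 ≥ 996 is true
  intended major = Undeclared: STEM == Undeclared is false
  interview rating ≥ 5: 5 ≥ 5 is true
  first-generation student: yes → true
  disciplinary record: yes → true
  ACT score = 16: 13 == 16 is false
  SAT score ≤ 1378: 1060 ≤ 1378 is true
Combine:
[1.1.1.2.1.1] true OR false = true
[1.1.1.2.1] NOT true = false
[1.1.1.2] NOT false = true
[1.1.1] false OR true = true
[1.1.2.2] false AND false = false
[1.1.2] true OR false = true
[1.1.3.1.1.2] true OR true = true
[1.1.3.1.1] false OR true = true
[1.1.3.1] NOT true = false
[1.1.3] NOT false = true
[1.1] true AND true AND true = true
[1.2.1.1.1] false OR false = false
[1.2.1.1.2] false AND true = false
[1.2.1.1] false OR false = false
[1.2.1.2.1.4] true OR true = true
[1.2.1.2.1] false OR true OR true OR true = true
[1.2.1.2] NOT true = false
[1.2.1] false OR false = false
[1.2] NOT false = true
[1] exactly-one(true, true) = false
[2] false → true (antecedent false ⇒ implication holds) = true
[root] false AND true = false
Overall: false → rejected

Rejected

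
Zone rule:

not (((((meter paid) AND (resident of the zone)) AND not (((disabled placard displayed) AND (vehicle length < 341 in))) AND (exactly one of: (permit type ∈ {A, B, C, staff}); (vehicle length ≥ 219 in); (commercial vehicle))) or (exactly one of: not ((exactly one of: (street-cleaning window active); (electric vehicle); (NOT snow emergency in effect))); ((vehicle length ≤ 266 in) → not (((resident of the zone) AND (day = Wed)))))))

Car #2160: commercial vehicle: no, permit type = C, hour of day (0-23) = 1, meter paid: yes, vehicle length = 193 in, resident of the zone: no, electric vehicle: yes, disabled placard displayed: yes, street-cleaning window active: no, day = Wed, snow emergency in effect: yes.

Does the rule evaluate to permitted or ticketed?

Ticketed

Atomic conditions:
  meter paid: yes → true
  resident of the zone: no → false
  disabled placard displayed: yes → true
  vehicle length < 341 in: 193 < 341 is true
  permit type ∈ {A, B, C, staff}: C is in the set → true
  vehicle length ≥ 219 in: 193 ≥ 219 is false
  commercial vehicle: no → false
  street-cleaning window active: no → false
  electric vehicle: yes → true
  NOT snow emergency in effect: yes → false
  vehicle length ≤ 266 in: 193 ≤ 266 is true
  day = Wed: Wed == Wed is true
Combine:
[1.1.1] true AND false = false
[1.1.2.1] true AND true = true
[1.1.2] NOT true = false
[1.1.3] exactly-one(true, false, false) = true
[1.1] false AND false AND true = false
[1.2.1.1] exactly-one(false, true, false) = true
[1.2.1] NOT true = false
[1.2.2.2.1] false AND true = false
[1.2.2.2] NOT false = true
[1.2.2] true → true = true
[1.2] exactly-one(false, true) = true
[1] false OR true = true
[root] NOT true = false
Overall: false → ticketed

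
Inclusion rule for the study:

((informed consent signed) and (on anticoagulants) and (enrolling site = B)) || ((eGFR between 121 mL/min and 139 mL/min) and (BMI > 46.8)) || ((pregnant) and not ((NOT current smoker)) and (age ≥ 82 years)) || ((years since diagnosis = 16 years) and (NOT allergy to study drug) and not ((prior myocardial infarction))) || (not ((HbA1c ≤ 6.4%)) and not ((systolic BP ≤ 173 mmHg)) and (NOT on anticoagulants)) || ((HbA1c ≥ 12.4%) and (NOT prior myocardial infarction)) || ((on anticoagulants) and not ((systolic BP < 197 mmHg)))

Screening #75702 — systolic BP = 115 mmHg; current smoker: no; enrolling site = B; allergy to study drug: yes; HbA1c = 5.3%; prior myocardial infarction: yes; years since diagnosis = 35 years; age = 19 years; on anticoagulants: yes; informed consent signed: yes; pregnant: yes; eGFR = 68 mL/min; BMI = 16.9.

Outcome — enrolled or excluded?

Enrolled

Atomic conditions:
  informed consent signed: yes → true
  on anticoagulants: yes → true
  enrolling site = B: B == B is true
  eGFR between 121 mL/min and 139 mL/min: 68 in [121, 139] is false
  BMI > 46.8: 16.9 > 46.8 is false
  pregnant: yes → true
  NOT current smoker: no → true
  age ≥ 82 years: 19 ≥ 82 is false
  years since diagnosis = 16 years: 35 == 16 is false
  NOT allergy to study drug: yes → false
  prior myocardial infarction: yes → true
  HbA1c ≤ 6.4%: 5.3 ≤ 6.4 is true
  systolic BP ≤ 173 mmHg: 115 ≤ 173 is true
  NOT on anticoagulants: yes → false
  HbA1c ≥ 12.4%: 5.3 ≥ 12.4 is false
  NOT prior myocardial infarction: yes → false
  systolic BP < 197 mmHg: 115 < 197 is true
Combine:
[1] true AND true AND true = true
[2] false AND false = false
[3.2] NOT true = false
[3] true AND false AND false = false
[4.3] NOT true = false
[4] false AND false AND false = false
[5.1] NOT true = false
[5.2] NOT true = false
[5] false AND false AND false = false
[6] false AND false = false
[7.2] NOT true = false
[7] true AND false = false
[root] true OR false OR false OR false OR false OR false OR false = true
Overall: true → enrolled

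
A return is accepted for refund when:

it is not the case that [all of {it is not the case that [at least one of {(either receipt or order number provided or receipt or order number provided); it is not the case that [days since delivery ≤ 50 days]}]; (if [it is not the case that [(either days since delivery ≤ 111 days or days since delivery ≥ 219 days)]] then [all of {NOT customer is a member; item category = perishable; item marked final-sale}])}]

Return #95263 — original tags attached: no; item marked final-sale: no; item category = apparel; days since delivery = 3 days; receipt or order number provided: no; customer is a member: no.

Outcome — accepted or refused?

Refused

Atomic conditions:
  receipt or order number provided: no → false
  days since delivery ≤ 50 days: 3 ≤ 50 is true
  days since delivery ≤ 111 days: 3 ≤ 111 is true
  days since delivery ≥ 219 days: 3 ≥ 219 is false
  NOT customer is a member: no → true
  item category = perishable: apparel == perishable is false
  item marked final-sale: no → false
Combine:
[1.1.1.1] false OR false = false
[1.1.1.2] NOT true = false
[1.1.1] false OR false = false
[1.1] NOT false = true
[1.2.1.1] true OR false = true
[1.2.1] NOT true = false
[1.2.2] true AND false AND false = false
[1.2] false → false (antecedent false ⇒ implication holds) = true
[1] true AND true = true
[root] NOT true = false
Overall: false → refused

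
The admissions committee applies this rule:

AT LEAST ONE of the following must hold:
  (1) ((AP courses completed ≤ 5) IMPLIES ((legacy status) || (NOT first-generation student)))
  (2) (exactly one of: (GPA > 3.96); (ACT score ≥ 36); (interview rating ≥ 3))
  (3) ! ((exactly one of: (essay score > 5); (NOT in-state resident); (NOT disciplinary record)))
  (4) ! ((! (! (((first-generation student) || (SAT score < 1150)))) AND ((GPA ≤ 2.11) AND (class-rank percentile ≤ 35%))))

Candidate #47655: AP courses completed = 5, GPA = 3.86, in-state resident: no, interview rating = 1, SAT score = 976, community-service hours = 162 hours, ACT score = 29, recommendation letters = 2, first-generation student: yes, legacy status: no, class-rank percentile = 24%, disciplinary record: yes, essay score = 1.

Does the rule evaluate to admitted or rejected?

Admitted

Atomic conditions:
  AP courses completed ≤ 5: 5 ≤ 5 is true
  legacy status: no → false
  NOT first-generation student: yes → false
  GPA > 3.96: 3.86 > 3.96 is false
  ACT score ≥ 36: 29 ≥ 36 is false
  interview rating ≥ 3: 1 ≥ 3 is false
  essay score > 5: 1 > 5 is false
  NOT in-state resident: no → true
  NOT disciplinary record: yes → false
  first-generation student: yes → true
  SAT score < 1150: 976 < 1150 is true
  GPA ≤ 2.11: 3.86 ≤ 2.11 is false
  class-rank percentile ≤ 35%: 24 ≤ 35 is true
Combine:
[1.2] false OR false = false
[1] true → false = false
[2] exactly-one(false, false, false) = false
[3.1] exactly-one(false, true, false) = true
[3] NOT true = false
[4.1.1.1.1] true OR true = true
[4.1.1.1] NOT true = false
[4.1.1] NOT false = true
[4.1.2] false AND true = false
[4.1] true AND false = false
[4] NOT false = true
[root] false OR false OR false OR true = true
Overall: true → admitted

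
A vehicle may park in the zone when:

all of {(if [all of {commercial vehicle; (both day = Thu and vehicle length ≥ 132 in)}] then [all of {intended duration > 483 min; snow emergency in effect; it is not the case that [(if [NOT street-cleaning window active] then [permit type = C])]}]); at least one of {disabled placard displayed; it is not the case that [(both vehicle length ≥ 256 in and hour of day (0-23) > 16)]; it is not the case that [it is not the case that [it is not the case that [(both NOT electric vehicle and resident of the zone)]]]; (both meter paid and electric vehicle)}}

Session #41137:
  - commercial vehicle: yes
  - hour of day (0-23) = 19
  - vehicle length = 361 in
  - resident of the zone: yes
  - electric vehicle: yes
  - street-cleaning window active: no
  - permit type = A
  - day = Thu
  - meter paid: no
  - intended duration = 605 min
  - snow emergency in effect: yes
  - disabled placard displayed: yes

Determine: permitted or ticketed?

Permitted

Atomic conditions:
  commercial vehicle: yes → true
  day = Thu: Thu == Thu is true
  vehicle length ≥ 132 in: 361 ≥ 132 is true
  intended duration > 483 min: 605 > 483 is true
  snow emergency in effect: yes → true
  NOT street-cleaning window active: no → true
  permit type = C: A == C is false
  disabled placard displayed: yes → true
  vehicle length ≥ 256 in: 361 ≥ 256 is true
  hour of day (0-23) > 16: 19 > 16 is true
  NOT electric vehicle: yes → false
  resident of the zone: yes → true
  meter paid: no → false
  electric vehicle: yes → true
Combine:
[1.1.2] true AND true = true
[1.1] true AND true = true
[1.2.3.1] true → false = false
[1.2.3] NOT false = true
[1.2] true AND true AND true = true
[1] true → true = true
[2.2.1] true AND true = true
[2.2] NOT true = false
[2.3.1.1.1] false AND true = false
[2.3.1.1] NOT false = true
[2.3.1] NOT true = false
[2.3] NOT false = true
[2.4] false AND true = false
[2] true OR false OR true OR false = true
[root] true AND true = true
Overall: true → permitted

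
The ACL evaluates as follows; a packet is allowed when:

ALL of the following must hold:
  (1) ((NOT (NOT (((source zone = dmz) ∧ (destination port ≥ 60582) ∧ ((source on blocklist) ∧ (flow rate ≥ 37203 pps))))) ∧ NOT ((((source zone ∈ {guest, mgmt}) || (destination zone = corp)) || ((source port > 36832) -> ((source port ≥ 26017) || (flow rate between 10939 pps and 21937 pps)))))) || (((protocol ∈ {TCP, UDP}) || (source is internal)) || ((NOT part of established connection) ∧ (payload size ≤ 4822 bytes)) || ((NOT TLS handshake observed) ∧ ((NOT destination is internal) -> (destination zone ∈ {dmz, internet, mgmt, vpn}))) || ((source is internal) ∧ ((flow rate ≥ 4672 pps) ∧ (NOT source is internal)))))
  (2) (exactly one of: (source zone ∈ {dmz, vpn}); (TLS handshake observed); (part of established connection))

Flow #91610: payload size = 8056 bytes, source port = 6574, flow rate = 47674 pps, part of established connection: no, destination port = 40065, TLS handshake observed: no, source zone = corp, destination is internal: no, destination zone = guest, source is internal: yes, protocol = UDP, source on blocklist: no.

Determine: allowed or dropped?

Dropped

Atomic conditions:
  source zone = dmz: corp == dmz is false
  destination port ≥ 60582: 40065 ≥ 60582 is false
  source on blocklist: no → false
  flow rate ≥ 37203 pps: 47674 ≥ 37203 is true
  source zone ∈ {guest, mgmt}: corp is not in the set → false
  destination zone = corp: guest == corp is false
  source port > 36832: 6574 > 36832 is false
  source port ≥ 26017: 6574 ≥ 26017 is false
  flow rate between 10939 pps and 21937 pps: 47674 in [10939, 21937] is false
  protocol ∈ {TCP, UDP}: UDP is in the set → true
  source is internal: yes → true
  NOT part of established connection: no → true
  payload size ≤ 4822 bytes: 8056 ≤ 4822 is false
  NOT TLS handshake observed: no → true
  NOT destination is internal: no → true
  destination zone ∈ {dmz, internet, mgmt, vpn}: guest is not in the set → false
  flow rate ≥ 4672 pps: 47674 ≥ 4672 is true
  NOT source is internal: yes → false
  source zone ∈ {dmz, vpn}: corp is not in the set → false
  TLS handshake observed: no → false
  part of established connection: no → false
Combine:
[1.1.1.1.1.3] false AND true = false
[1.1.1.1.1] false AND false AND false = false
[1.1.1.1] NOT false = true
[1.1.1] NOT true = false
[1.1.2.1.1] false OR false = false
[1.1.2.1.2.2] false OR false = false
[1.1.2.1.2] false → false (antecedent false ⇒ implication holds) = true
[1.1.2.1] false OR true = true
[1.1.2] NOT true = false
[1.1] false AND false = false
[1.2.1] true OR true = true
[1.2.2] true AND false = false
[1.2.3.2] true → false = false
[1.2.3] true AND false = false
[1.2.4.2] true AND false = false
[1.2.4] true AND false = false
[1.2] true OR false OR false OR false = true
[1] false OR true = true
[2] exactly-one(false, false, false) = false
[root] true AND false = false
Overall: false → dropped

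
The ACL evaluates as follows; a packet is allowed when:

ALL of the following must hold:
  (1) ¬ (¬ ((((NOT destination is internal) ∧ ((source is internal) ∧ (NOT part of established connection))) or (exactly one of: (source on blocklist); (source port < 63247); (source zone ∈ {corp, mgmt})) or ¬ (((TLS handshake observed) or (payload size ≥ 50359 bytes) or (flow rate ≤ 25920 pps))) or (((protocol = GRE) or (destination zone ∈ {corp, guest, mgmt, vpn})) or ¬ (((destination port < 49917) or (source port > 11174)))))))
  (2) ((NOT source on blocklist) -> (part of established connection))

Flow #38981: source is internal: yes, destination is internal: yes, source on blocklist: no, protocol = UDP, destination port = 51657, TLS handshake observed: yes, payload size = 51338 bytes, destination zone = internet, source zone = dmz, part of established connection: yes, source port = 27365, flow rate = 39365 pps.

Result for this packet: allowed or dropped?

Atomic conditions:
  NOT destination is internal: yes → false
  source is internal: yes → true
  NOT part of established connection: yes → false
  source on blocklist: no → false
  source port < 63247: 27365 < 63247 is true
  source zone ∈ {corp, mgmt}: dmz is not in the set → false
  TLS handshake observed: yes → true
  payload size ≥ 50359 bytes: 51338 ≥ 50359 is true
  flow rate ≤ 25920 pps: 39365 ≤ 25920 is false
  protocol = GRE: UDP == GRE is false
  destination zone ∈ {corp, guest, mgmt, vpn}: internet is not in the set → false
  destination port < 49917: 51657 < 49917 is false
  source port > 11174: 27365 > 11174 is true
  NOT source on blocklist: no → true
  part of established connection: yes → true
Combine:
[1.1.1.1.2] true AND false = false
[1.1.1.1] false AND false = false
[1.1.1.2] exactly-one(false, true, false) = true
[1.1.1.3.1] true OR true OR false = true
[1.1.1.3] NOT true = false
[1.1.1.4.1] false OR false = false
[1.1.1.4.2.1] false OR true = true
[1.1.1.4.2] NOT true = false
[1.1.1.4] false OR false = false
[1.1.1] false OR true OR false OR false = true
[1.1] NOT true = false
[1] NOT false = true
[2] true → true = true
[root] true AND true = true
Overall: true → allowed

Allowed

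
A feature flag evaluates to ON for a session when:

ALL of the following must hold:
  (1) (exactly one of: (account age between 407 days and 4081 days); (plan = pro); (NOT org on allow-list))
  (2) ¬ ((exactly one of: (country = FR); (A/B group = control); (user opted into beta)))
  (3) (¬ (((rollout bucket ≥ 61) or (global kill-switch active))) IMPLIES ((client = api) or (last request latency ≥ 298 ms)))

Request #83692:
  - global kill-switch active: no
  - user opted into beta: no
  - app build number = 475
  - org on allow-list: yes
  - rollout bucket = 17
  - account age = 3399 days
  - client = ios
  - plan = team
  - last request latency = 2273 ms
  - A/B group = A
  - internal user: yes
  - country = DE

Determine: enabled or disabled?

Atomic conditions:
  account age between 407 days and 4081 days: 3399 in [407, 4081] is true
  plan = pro: team == pro is false
  NOT org on allow-list: yes → false
  country = FR: DE == FR is false
  A/B group = control: A == control is false
  user opted into beta: no → false
  rollout bucket ≥ 61: 17 ≥ 61 is false
  global kill-switch active: no → false
  client = api: ios == api is false
  last request latency ≥ 298 ms: 2273 ≥ 298 is true
Combine:
[1] exactly-one(true, false, false) = true
[2.1] exactly-one(false, false, false) = false
[2] NOT false = true
[3.1.1] false OR false = false
[3.1] NOT false = true
[3.2] false OR true = true
[3] true → true = true
[root] true AND true AND true = true
Overall: true → enabled

Enabled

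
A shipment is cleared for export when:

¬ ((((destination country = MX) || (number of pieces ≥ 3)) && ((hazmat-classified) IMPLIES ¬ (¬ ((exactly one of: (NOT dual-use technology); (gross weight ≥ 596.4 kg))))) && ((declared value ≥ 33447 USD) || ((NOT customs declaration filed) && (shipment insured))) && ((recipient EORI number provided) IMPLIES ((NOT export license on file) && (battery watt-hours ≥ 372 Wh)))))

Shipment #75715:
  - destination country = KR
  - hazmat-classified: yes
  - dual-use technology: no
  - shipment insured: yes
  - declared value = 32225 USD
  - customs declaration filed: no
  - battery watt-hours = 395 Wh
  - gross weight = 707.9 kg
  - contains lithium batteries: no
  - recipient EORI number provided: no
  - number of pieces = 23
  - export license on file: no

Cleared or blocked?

Atomic conditions:
  destination country = MX: KR == MX is false
  number of pieces ≥ 3: 23 ≥ 3 is true
  hazmat-classified: yes → true
  NOT dual-use technology: no → true
  gross weight ≥ 596.4 kg: 707.9 ≥ 596.4 is true
  declared value ≥ 33447 USD: 32225 ≥ 33447 is false
  NOT customs declaration filed: no → true
  shipment insured: yes → true
  recipient EORI number provided: no → false
  NOT export license on file: no → true
  battery watt-hours ≥ 372 Wh: 395 ≥ 372 is true
Combine:
[1.1] false OR true = true
[1.2.2.1.1] exactly-one(true, true) = false
[1.2.2.1] NOT false = true
[1.2.2] NOT true = false
[1.2] true → false = false
[1.3.2] true AND true = true
[1.3] false OR true = true
[1.4.2] true AND true = true
[1.4] false → true (antecedent false ⇒ implication holds) = true
[1] true AND false AND true AND true = false
[root] NOT false = true
Overall: true → cleared

Cleared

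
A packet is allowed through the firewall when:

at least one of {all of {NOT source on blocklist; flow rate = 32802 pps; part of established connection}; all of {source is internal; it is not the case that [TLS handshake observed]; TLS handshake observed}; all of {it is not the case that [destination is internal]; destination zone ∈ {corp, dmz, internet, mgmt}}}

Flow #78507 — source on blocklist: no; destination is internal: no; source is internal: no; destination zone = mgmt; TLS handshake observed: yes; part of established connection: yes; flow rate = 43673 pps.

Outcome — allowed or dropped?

Atomic conditions:
  NOT source on blocklist: no → true
  flow rate = 32802 pps: 43673 == 32802 is false
  part of established connection: yes → true
  source is internal: no → false
  TLS handshake observed: yes → true
  destination is internal: no → false
  destination zone ∈ {corp, dmz, internet, mgmt}: mgmt is in the set → true
Combine:
[1] true AND false AND true = false
[2.2] NOT true = false
[2] false AND false AND true = false
[3.1] NOT false = true
[3] true AND true = true
[root] false OR false OR true = true
Overall: true → allowed

Allowed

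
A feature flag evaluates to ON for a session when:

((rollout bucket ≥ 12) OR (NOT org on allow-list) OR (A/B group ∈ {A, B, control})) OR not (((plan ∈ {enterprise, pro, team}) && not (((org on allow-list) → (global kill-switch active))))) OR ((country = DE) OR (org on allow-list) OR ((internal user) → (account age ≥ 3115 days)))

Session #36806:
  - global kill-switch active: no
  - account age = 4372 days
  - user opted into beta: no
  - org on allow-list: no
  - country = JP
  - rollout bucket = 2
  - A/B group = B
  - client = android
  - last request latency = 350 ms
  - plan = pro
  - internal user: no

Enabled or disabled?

Enabled

Atomic conditions:
  rollout bucket ≥ 12: 2 ≥ 12 is false
  NOT org on allow-list: no → true
  A/B group ∈ {A, B, control}: B is in the set → true
  plan ∈ {enterprise, pro, team}: pro is in the set → true
  org on allow-list: no → false
  global kill-switch active: no → false
  country = DE: JP == DE is false
  internal user: no → false
  account age ≥ 3115 days: 4372 ≥ 3115 is true
Combine:
[1] false OR true OR true = true
[2.1.2.1] false → false (antecedent false ⇒ implication holds) = true
[2.1.2] NOT true = false
[2.1] true AND false = false
[2] NOT false = true
[3.3] false → true (antecedent false ⇒ implication holds) = true
[3] false OR false OR true = true
[root] true OR true OR true = true
Overall: true → enabled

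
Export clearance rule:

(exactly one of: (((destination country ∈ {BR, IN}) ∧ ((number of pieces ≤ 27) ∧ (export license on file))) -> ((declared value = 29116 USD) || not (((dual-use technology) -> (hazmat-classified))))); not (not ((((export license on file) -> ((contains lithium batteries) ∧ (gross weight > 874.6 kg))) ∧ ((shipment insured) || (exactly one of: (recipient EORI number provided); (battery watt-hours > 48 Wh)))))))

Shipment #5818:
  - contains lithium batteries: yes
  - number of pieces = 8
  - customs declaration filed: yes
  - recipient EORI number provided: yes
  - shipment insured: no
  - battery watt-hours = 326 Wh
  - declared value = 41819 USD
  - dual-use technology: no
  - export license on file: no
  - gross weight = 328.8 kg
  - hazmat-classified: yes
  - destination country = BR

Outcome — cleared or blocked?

Cleared

Atomic conditions:
  destination country ∈ {BR, IN}: BR is in the set → true
  number of pieces ≤ 27: 8 ≤ 27 is true
  export license on file: no → false
  declared value = 29116 USD: 41819 == 29116 is false
  dual-use technology: no → false
  hazmat-classified: yes → true
  contains lithium batteries: yes → true
  gross weight > 874.6 kg: 328.8 > 874.6 is false
  shipment insured: no → false
  recipient EORI number provided: yes → true
  battery watt-hours > 48 Wh: 326 > 48 is true
Combine:
[1.1.2] true AND false = false
[1.1] true AND false = false
[1.2.2.1] false → true (antecedent false ⇒ implication holds) = true
[1.2.2] NOT true = false
[1.2] false OR false = false
[1] false → false (antecedent false ⇒ implication holds) = true
[2.1.1.1.2] true AND false = false
[2.1.1.1] false → false (antecedent false ⇒ implication holds) = true
[2.1.1.2.2] exactly-one(true, true) = false
[2.1.1.2] false OR false = false
[2.1.1] true AND false = false
[2.1] NOT false = true
[2] NOT true = false
[root] exactly-one(true, false) = true
Overall: true → cleared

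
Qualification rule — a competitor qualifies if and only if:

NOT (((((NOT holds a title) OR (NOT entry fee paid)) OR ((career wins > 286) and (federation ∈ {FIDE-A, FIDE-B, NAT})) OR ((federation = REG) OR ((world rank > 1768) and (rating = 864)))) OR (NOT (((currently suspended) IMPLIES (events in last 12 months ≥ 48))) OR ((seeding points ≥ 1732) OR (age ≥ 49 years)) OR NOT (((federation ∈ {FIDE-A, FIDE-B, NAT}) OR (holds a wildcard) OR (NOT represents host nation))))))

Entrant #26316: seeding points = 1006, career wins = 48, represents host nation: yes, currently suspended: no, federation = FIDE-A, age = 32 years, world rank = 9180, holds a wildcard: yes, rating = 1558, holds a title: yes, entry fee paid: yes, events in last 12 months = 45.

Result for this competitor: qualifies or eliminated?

Qualifies

Atomic conditions:
  NOT holds a title: yes → false
  NOT entry fee paid: yes → false
  career wins > 286: 48 > 286 is false
  federation ∈ {FIDE-A, FIDE-B, NAT}: FIDE-A is in the set → true
  federation = REG: FIDE-A == REG is false
  world rank > 1768: 9180 > 1768 is true
  rating = 864: 1558 == 864 is false
  currently suspended: no → false
  events in last 12 months ≥ 48: 45 ≥ 48 is false
  seeding points ≥ 1732: 1006 ≥ 1732 is false
  age ≥ 49 years: 32 ≥ 49 is false
  holds a wildcard: yes → true
  NOT represents host nation: yes → false
Combine:
[1.1.1] false OR false = false
[1.1.2] false AND true = false
[1.1.3.2] true AND false = false
[1.1.3] false OR false = false
[1.1] false OR false OR false = false
[1.2.1.1] false → false (antecedent false ⇒ implication holds) = true
[1.2.1] NOT true = false
[1.2.2] false OR false = false
[1.2.3.1] true OR true OR false = true
[1.2.3] NOT true = false
[1.2] false OR false OR false = false
[1] false OR false = false
[root] NOT false = true
Overall: true → qualifies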